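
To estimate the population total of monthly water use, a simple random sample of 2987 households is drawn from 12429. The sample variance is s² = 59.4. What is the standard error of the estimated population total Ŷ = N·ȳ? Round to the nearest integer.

1528

Var(Ŷ) = N²·Var(ȳ) = N²·(1 − n/N)·s²/n.
f = 2987/12429 = 0.24032505; Var(ȳ) = 0.75967495·59.4/2987 = 0.015107028.
Var(Ŷ) = 12429² · 0.015107028 = 2.3337343 × 10^6.
SE(Ŷ) = √(2.3337343 × 10^6) = 1528.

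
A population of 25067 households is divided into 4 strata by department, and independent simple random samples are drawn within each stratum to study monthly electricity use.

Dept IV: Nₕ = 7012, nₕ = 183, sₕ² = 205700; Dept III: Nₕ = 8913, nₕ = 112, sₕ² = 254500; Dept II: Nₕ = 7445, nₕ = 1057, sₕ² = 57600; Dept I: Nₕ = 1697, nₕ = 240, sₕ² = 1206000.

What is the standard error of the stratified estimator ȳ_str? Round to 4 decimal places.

19.8301

Var(ȳ_str) = Σₕ Wₕ²(1 − fₕ)sₕ²/nₕ with Wₕ = Nₕ/N, N = 25067.
Dept IV: Wₕ = 0.27973032; term = 0.27973032²·(1 − 0.02609812)·205700/183 = 85.659888.
Dept III: Wₕ = 0.35556708; term = 0.35556708²·(1 − 0.01256591)·254500/112 = 283.67494.
Dept II: Wₕ = 0.29700403; term = 0.29700403²·(1 − 0.14197448)·57600/1057 = 4.1245102.
Dept I: Wₕ = 0.06769857; term = 0.06769857²·(1 − 0.14142605)·1206000/240 = 19.773008.
Sum = 393.23235.
SE = √(393.23235) = 19.8301.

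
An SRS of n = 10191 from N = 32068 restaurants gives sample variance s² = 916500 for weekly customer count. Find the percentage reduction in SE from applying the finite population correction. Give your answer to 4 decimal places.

f = n/N = 10191/32068 = 0.31779344.
SE_no-fpc = √(s²/n) = 9.4832638; SE_fpc = √((1−f)s²/n) = 7.8327773.
Ratio = √(1−f) = 0.82595797. Reduction = 100·(1 − 0.82595797) = 17.4042%.

17.4042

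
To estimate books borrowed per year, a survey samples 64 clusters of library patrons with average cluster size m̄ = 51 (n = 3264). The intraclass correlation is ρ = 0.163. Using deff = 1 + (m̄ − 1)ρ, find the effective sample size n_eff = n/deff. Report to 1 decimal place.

deff = 1 + (51 − 1)·0.163 = 1 + 8.15 = 9.15.
n_eff = 3264 / 9.15 = 356.7.

356.7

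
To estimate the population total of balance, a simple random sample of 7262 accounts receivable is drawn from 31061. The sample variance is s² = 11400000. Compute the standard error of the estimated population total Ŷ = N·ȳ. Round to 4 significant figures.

Var(Ŷ) = N²·Var(ȳ) = N²·(1 − n/N)·s²/n.
f = 7262/31061 = 0.23379801; Var(ȳ) = 0.76620199·11400000/7262 = 1202.7957.
Var(Ŷ) = 31061² · 1202.7957 = 1.1604401 × 10^12.
SE(Ŷ) = √(1.1604401 × 10^12) = 1.077 × 10^6.

1.077 × 10^6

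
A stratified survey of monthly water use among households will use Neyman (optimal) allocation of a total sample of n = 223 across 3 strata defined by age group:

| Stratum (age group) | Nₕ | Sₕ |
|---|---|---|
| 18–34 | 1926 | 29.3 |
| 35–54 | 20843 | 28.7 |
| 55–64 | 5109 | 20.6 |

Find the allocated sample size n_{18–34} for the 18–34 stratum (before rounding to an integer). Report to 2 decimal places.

Neyman allocation: nₕ = n·NₕSₕ / Σⱼ NⱼSⱼ.
Σ NⱼSⱼ = 1926·29.3 + 20843·28.7 + 5109·20.6 = 759871.3.
n_{18–34} = 223·1926·29.3 / 759871.3 = 16.56.

16.56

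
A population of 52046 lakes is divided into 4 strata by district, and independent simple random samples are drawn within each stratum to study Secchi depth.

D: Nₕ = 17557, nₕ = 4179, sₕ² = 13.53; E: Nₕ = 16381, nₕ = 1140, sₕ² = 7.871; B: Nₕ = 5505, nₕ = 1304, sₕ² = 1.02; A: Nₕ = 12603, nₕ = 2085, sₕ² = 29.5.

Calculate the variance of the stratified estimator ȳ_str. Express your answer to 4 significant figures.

Var(ȳ_str) = Σₕ Wₕ²(1 − fₕ)sₕ²/nₕ with Wₕ = Nₕ/N, N = 52046.
D: Wₕ = 0.33733620; term = 0.33733620²·(1 − 0.23802472)·13.53/4179 = 2.8073219 × 10^-4.
E: Wₕ = 0.31474081; term = 0.31474081²·(1 − 0.06959282)·7.871/1140 = 6.3636197 × 10^-4.
B: Wₕ = 0.10577182; term = 0.10577182²·(1 − 0.23687557)·1.02/1304 = 6.6781762 × 10^-6.
A: Wₕ = 0.24215117; term = 0.24215117²·(1 − 0.16543680)·29.5/2085 = 6.9238611 × 10^-4.
Sum = 0.0016161584.

0.001616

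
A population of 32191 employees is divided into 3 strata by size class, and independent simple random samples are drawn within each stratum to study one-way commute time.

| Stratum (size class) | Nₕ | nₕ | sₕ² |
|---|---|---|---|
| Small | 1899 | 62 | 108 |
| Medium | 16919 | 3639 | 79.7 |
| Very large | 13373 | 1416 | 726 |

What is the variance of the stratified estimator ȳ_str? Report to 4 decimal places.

Var(ȳ_str) = Σₕ Wₕ²(1 − fₕ)sₕ²/nₕ with Wₕ = Nₕ/N, N = 32191.
Small: Wₕ = 0.05899164; term = 0.05899164²·(1 − 0.03264876)·108/62 = 0.0058640444.
Medium: Wₕ = 0.52558168; term = 0.52558168²·(1 − 0.21508363)·79.7/3639 = 0.0047487586.
Very large: Wₕ = 0.41542667; term = 0.41542667²·(1 − 0.10588499)·726/1416 = 0.079114394.
Sum = 0.089727197.

0.0897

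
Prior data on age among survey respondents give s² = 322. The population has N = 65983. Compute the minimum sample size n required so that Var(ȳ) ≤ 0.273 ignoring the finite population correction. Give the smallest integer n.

Without fpc, n₀ = s²/D = 322/0.273 = 1179.4872.
Rounding up, n = 1180.

1180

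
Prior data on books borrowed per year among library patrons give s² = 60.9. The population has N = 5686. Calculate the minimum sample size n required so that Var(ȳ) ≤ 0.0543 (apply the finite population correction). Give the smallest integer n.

Without fpc, n₀ = s²/D = 60.9/0.0543 = 1121.5470.
With fpc, (1 − n/N)·s²/n ≤ D requires n ≥ n₀/(1 + n₀/N) = 1121.5470/(1 + 1121.5470/5686) = 936.7715.
Rounding up, n = 937.

937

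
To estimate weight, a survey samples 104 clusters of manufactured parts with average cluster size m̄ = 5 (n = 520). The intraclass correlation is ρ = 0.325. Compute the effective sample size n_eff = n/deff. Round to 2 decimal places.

226.09

deff = 1 + (5 − 1)·0.325 = 1 + 1.3 = 2.3.
n_eff = 520 / 2.3 = 226.09.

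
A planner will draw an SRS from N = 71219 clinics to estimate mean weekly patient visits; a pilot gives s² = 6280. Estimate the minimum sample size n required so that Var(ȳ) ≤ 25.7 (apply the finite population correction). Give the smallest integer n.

Without fpc, n₀ = s²/D = 6280/25.7 = 244.3580.
With fpc, (1 − n/N)·s²/n ≤ D requires n ≥ n₀/(1 + n₀/N) = 244.3580/(1 + 244.3580/71219) = 243.5225.
Rounding up, n = 244.

244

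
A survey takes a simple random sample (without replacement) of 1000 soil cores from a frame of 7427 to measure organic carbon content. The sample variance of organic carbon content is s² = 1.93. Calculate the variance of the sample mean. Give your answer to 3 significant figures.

0.00167

Under SRS without replacement, Var(ȳ) = (1 − f)·s²/n with f = n/N = 1000/7427 = 0.13464387.
Var(ȳ) = (1 − 0.13464387)·1.93/1000 = 0.86535613·0.00193 = 0.0016701373.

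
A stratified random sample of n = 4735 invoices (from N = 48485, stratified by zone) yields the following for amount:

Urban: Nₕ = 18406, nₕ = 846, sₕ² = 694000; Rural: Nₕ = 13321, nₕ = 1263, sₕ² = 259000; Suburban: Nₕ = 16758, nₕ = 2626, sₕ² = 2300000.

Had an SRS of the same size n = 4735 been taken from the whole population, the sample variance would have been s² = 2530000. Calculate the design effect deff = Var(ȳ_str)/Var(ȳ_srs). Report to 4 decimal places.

Var(ȳ_str) = Σ Wₕ²(1−fₕ)sₕ²/nₕ with Wₕ = Nₕ/48485:
  Urban: (18406/48485)²·(1−846/18406)·694000/846 = 112.78679
  Rural: (13321/48485)²·(1−1263/13321)·259000/1263 = 14.011793
  Suburban: (16758/48485)²·(1−2626/16758)·2300000/2626 = 88.235658
  → Var(ȳ_str) = 215.03424.
Var(ȳ_srs) = (1 − 4735/48485)·2530000/4735 = 482.13781.
deff = 215.03424 / 482.13781 = 0.4460.

0.4460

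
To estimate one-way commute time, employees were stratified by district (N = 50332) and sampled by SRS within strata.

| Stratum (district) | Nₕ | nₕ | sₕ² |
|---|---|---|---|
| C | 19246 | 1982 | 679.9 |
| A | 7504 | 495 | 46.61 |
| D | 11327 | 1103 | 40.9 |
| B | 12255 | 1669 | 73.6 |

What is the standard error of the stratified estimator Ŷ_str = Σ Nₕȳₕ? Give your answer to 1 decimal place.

11355.4

Var(Ŷ_str) = Σₕ Nₕ²(1 − fₕ)sₕ²/nₕ.
C: 19246²·(1 − 1982/19246)·679.9/1982 = 1.139786 × 10^8.
A: 7504²·(1 − 495/7504)·46.61/495 = 4.9524807 × 10^6.
D: 11327²·(1 − 1103/11327)·40.9/1103 = 4.2942126 × 10^6.
B: 12255²·(1 − 1669/12255)·73.6/1669 = 5.7209306 × 10^6.
Sum = 1.2894622 × 10^8.
SE = √(1.2894622 × 10^8) = 11355.4.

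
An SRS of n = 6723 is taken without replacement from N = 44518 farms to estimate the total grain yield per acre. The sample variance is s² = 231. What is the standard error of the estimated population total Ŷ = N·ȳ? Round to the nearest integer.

Var(Ŷ) = N²·Var(ȳ) = N²·(1 − n/N)·s²/n.
f = 6723/44518 = 0.15101757; Var(ȳ) = 0.84898243·231/6723 = 0.029170749.
Var(Ŷ) = 44518² · 0.029170749 = 5.7812117 × 10^7.
SE(Ŷ) = √(5.7812117 × 10^7) = 7603.

7603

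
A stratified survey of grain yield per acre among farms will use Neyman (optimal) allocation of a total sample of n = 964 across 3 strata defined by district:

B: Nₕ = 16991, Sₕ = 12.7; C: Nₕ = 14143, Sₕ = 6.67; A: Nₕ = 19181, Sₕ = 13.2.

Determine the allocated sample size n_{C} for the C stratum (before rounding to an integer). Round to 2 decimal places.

Neyman allocation: nₕ = n·NₕSₕ / Σⱼ NⱼSⱼ.
Σ NⱼSⱼ = 16991·12.7 + 14143·6.67 + 19181·13.2 = 563308.71.
n_{C} = 964·14143·6.67 / 563308.71 = 161.44.

161.44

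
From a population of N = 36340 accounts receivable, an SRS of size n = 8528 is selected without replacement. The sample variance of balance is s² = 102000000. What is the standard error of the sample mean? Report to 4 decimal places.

Under SRS without replacement, Var(ȳ) = (1 − f)·s²/n with f = n/N = 8528/36340 = 0.23467254.
Var(ȳ) = (1 − 0.23467254)·102000000/8528 = 0.76532746·11960.6 = 9153.7759.
SE(ȳ) = √(9153.7759) = 95.6754.

95.6754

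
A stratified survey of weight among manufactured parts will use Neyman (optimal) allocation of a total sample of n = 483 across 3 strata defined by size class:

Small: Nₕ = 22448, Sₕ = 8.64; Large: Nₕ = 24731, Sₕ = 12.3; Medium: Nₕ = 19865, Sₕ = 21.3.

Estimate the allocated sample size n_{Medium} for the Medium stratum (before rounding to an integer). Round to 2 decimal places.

221.83

Neyman allocation: nₕ = n·NₕSₕ / Σⱼ NⱼSⱼ.
Σ NⱼSⱼ = 22448·8.64 + 24731·12.3 + 19865·21.3 = 921266.52.
n_{Medium} = 483·19865·21.3 / 921266.52 = 221.83.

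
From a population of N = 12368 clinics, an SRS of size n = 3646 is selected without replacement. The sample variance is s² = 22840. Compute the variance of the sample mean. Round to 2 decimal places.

4.42

Under SRS without replacement, Var(ȳ) = (1 − f)·s²/n with f = n/N = 3646/12368 = 0.29479301.
Var(ȳ) = (1 − 0.29479301)·22840/3646 = 0.70520699·6.2643993 = 4.4176982.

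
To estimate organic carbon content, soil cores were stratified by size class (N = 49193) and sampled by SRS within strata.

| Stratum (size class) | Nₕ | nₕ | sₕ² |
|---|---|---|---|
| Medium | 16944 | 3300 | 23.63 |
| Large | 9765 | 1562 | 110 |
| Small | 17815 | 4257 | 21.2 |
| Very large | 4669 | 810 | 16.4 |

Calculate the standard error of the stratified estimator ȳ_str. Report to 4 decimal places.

Var(ȳ_str) = Σₕ Wₕ²(1 − fₕ)sₕ²/nₕ with Wₕ = Nₕ/N, N = 49193.
Medium: Wₕ = 0.34443925; term = 0.34443925²·(1 − 0.19475921)·23.63/3300 = 6.8407043 × 10^-4.
Large: Wₕ = 0.19850385; term = 0.19850385²·(1 − 0.15995904)·110/1562 = 0.0023310415.
Small: Wₕ = 0.36214502; term = 0.36214502²·(1 − 0.23895594)·21.2/4257 = 4.9705798 × 10^-4.
Very large: Wₕ = 0.09491188; term = 0.09491188²·(1 − 0.17348469)·16.4/810 = 1.5074776 × 10^-4.
Sum = 0.0036629177.
SE = √(0.0036629177) = 0.0605.

0.0605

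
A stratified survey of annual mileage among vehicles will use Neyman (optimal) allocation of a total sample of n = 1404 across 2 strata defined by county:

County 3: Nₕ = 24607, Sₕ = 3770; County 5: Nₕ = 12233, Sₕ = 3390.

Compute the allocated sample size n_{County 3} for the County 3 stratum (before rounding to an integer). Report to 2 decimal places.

970.27

Neyman allocation: nₕ = n·NₕSₕ / Σⱼ NⱼSⱼ.
Σ NⱼSⱼ = 24607·3770 + 12233·3390 = 1.3423826 × 10^8.
n_{County 3} = 1404·24607·3770 / (1.3423826 × 10^8) = 970.27.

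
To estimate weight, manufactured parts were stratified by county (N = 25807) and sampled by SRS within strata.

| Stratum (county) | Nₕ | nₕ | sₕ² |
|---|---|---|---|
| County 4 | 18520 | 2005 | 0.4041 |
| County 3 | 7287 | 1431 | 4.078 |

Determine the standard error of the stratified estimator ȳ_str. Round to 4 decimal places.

0.0166

Var(ȳ_str) = Σₕ Wₕ²(1 − fₕ)sₕ²/nₕ with Wₕ = Nₕ/N, N = 25807.
County 4: Wₕ = 0.71763475; term = 0.71763475²·(1 − 0.10826134)·0.4041/2005 = 9.2559072 × 10^-5.
County 3: Wₕ = 0.28236525; term = 0.28236525²·(1 − 0.19637711)·4.078/1431 = 1.8259227 × 10^-4.
Sum = 2.7515134 × 10^-4.
SE = √(2.7515134 × 10^-4) = 0.0166.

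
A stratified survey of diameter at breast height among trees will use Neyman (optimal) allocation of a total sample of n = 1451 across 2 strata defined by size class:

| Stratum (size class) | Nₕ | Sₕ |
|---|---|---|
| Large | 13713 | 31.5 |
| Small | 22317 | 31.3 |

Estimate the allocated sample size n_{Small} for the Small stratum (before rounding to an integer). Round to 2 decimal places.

Neyman allocation: nₕ = n·NₕSₕ / Σⱼ NⱼSⱼ.
Σ NⱼSⱼ = 13713·31.5 + 22317·31.3 = 1.1304816 × 10^6.
n_{Small} = 1451·22317·31.3 / (1.1304816 × 10^6) = 896.57.

896.57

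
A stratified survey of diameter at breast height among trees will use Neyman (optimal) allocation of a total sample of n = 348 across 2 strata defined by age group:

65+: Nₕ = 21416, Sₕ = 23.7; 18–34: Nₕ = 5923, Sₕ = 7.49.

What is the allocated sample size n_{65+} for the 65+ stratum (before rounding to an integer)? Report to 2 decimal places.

Neyman allocation: nₕ = n·NₕSₕ / Σⱼ NⱼSⱼ.
Σ NⱼSⱼ = 21416·23.7 + 5923·7.49 = 551922.47.
n_{65+} = 348·21416·23.7 / 551922.47 = 320.03.

320.03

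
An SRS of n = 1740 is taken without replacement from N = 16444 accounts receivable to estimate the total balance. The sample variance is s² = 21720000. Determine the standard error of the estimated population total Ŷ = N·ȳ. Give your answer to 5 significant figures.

Var(Ŷ) = N²·Var(ȳ) = N²·(1 − n/N)·s²/n.
f = 1740/16444 = 0.10581367; Var(ȳ) = 0.89418633·21720000/1740 = 11161.912.
Var(Ŷ) = 16444² · 11161.912 = 3.0182383 × 10^12.
SE(Ŷ) = √(3.0182383 × 10^12) = 1.7373 × 10^6.

1.7373 × 10^6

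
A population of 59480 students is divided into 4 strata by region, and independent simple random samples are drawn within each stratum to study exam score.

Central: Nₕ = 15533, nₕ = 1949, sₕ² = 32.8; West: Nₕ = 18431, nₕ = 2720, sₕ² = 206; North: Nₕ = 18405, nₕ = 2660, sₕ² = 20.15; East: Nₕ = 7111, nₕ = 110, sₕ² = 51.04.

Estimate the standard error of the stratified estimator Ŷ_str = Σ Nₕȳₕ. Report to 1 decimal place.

7125.8

Var(Ŷ_str) = Σₕ Nₕ²(1 − fₕ)sₕ²/nₕ.
Central: 15533²·(1 − 1949/15533)·32.8/1949 = 3.5509538 × 10^6.
West: 18431²·(1 − 2720/18431)·206/2720 = 2.1930627 × 10^7.
North: 18405²·(1 − 2660/18405)·20.15/2660 = 2.1951889 × 10^6.
East: 7111²·(1 − 110/7111)·51.04/110 = 2.3099828 × 10^7.
Sum = 5.0776598 × 10^7.
SE = √(5.0776598 × 10^7) = 7125.8.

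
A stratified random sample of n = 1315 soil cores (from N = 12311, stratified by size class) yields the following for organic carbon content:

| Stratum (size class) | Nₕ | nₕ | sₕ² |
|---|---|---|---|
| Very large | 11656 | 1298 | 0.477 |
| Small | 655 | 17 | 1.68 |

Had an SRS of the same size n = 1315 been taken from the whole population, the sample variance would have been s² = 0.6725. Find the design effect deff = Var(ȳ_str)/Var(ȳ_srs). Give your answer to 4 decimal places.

Var(ȳ_str) = Σ Wₕ²(1−fₕ)sₕ²/nₕ with Wₕ = Nₕ/12311:
  Very large: (11656/12311)²·(1−1298/11656)·0.477/1298 = 2.9274027 × 10^-4
  Small: (655/12311)²·(1−17/655)·1.68/17 = 2.7248066 × 10^-4
  → Var(ȳ_str) = 5.6522093 × 10^-4.
Var(ȳ_srs) = (1 − 1315/12311)·0.6725/1315 = 4.567809 × 10^-4.
deff = (5.6522093 × 10^-4) / (4.567809 × 10^-4) = 1.2374.

1.2374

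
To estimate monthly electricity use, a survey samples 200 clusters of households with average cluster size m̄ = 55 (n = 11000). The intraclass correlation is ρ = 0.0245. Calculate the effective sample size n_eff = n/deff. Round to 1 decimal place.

deff = 1 + (55 − 1)·0.0245 = 1 + 1.323 = 2.323.
n_eff = 11000 / 2.323 = 4735.3.

4735.3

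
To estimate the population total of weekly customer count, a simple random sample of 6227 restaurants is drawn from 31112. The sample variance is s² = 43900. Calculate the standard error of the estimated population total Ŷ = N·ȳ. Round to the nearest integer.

Var(Ŷ) = N²·Var(ȳ) = N²·(1 − n/N)·s²/n.
f = 6227/31112 = 0.20014785; Var(ȳ) = 0.79985215·43900/6227 = 5.6389127.
Var(Ŷ) = 31112² · 5.6389127 = 5.4582224 × 10^9.
SE(Ŷ) = √(5.4582224 × 10^9) = 73880.

73880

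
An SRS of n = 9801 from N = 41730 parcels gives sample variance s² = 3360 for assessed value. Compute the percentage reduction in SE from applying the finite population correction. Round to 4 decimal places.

12.5281

f = n/N = 9801/41730 = 0.23486700.
SE_no-fpc = √(s²/n) = 0.58551017; SE_fpc = √((1−f)s²/n) = 0.51215676.
Ratio = √(1−f) = 0.87471881. Reduction = 100·(1 − 0.87471881) = 12.5281%.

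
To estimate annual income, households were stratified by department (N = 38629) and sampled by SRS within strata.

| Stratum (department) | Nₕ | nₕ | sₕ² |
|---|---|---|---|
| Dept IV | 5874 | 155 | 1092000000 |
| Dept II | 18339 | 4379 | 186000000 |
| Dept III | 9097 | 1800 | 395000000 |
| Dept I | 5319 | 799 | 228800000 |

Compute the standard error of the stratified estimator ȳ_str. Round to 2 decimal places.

424.58

Var(ȳ_str) = Σₕ Wₕ²(1 − fₕ)sₕ²/nₕ with Wₕ = Nₕ/N, N = 38629.
Dept IV: Wₕ = 0.15206192; term = 0.15206192²·(1 − 0.02638747)·1092000000/155 = 158605.43.
Dept II: Wₕ = 0.47474695; term = 0.47474695²·(1 − 0.23878074)·186000000/4379 = 7287.3921.
Dept III: Wₕ = 0.23549665; term = 0.23549665²·(1 − 0.19786743)·395000000/1800 = 9762.0314.
Dept I: Wₕ = 0.13769448; term = 0.13769448²·(1 − 0.15021621)·228800000/799 = 4613.7147.
Sum = 180268.57.
SE = √(180268.57) = 424.58.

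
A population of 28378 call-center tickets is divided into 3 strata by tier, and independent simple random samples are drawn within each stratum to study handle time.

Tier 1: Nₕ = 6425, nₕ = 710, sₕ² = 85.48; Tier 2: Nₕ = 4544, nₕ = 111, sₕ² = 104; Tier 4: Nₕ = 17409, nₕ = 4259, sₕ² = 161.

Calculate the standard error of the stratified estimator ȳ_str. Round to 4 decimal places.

Var(ȳ_str) = Σₕ Wₕ²(1 − fₕ)sₕ²/nₕ with Wₕ = Nₕ/N, N = 28378.
Tier 1: Wₕ = 0.22640778; term = 0.22640778²·(1 − 0.11050584)·85.48/710 = 0.0054894896.
Tier 2: Wₕ = 0.16012404; term = 0.16012404²·(1 − 0.02442782)·104/111 = 0.023435965.
Tier 4: Wₕ = 0.61346818; term = 0.61346818²·(1 − 0.24464358)·161/4259 = 0.010746183.
Sum = 0.039671638.
SE = √(0.039671638) = 0.1992.

0.1992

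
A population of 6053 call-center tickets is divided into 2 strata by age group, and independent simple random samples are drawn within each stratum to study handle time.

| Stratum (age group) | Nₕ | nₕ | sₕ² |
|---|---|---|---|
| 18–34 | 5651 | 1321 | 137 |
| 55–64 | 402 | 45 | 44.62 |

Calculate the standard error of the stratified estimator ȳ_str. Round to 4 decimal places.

Var(ȳ_str) = Σₕ Wₕ²(1 − fₕ)sₕ²/nₕ with Wₕ = Nₕ/N, N = 6053.
18–34: Wₕ = 0.93358665; term = 0.93358665²·(1 − 0.23376394)·137/1321 = 0.069261135.
55–64: Wₕ = 0.06641335; term = 0.06641335²·(1 − 0.11194030)·44.62/45 = 0.0038839173.
Sum = 0.073145052.
SE = √(0.073145052) = 0.2705.

0.2705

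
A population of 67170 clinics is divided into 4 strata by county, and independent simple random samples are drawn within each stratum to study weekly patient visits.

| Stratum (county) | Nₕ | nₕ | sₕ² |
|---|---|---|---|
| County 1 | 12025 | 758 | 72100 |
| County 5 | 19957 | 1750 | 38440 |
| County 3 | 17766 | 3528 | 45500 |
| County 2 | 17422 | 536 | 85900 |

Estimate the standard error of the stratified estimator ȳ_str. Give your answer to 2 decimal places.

3.97

Var(ȳ_str) = Σₕ Wₕ²(1 − fₕ)sₕ²/nₕ with Wₕ = Nₕ/N, N = 67170.
County 1: Wₕ = 0.17902337; term = 0.17902337²·(1 − 0.06303534)·72100/758 = 2.8563324.
County 5: Wₕ = 0.29711181; term = 0.29711181²·(1 − 0.08768853)·38440/1750 = 1.7690018.
County 3: Wₕ = 0.26449308; term = 0.26449308²·(1 − 0.19858156)·45500/3528 = 0.72305406.
County 2: Wₕ = 0.25937174; term = 0.25937174²·(1 − 0.03076570)·85900/536 = 10.449668.
Sum = 15.798056.
SE = √(15.798056) = 3.97.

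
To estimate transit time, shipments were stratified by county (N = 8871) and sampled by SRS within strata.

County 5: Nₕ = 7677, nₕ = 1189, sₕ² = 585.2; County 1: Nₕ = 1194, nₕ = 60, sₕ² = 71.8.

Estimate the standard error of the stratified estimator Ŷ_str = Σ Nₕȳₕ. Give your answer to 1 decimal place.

Var(Ŷ_str) = Σₕ Nₕ²(1 − fₕ)sₕ²/nₕ.
County 5: 7677²·(1 − 1189/7677)·585.2/1189 = 2.4514602 × 10^7.
County 1: 1194²·(1 − 60/1194)·71.8/60 = 1.6202819 × 10^6.
Sum = 2.6134884 × 10^7.
SE = √(2.6134884 × 10^7) = 5112.2.

5112.2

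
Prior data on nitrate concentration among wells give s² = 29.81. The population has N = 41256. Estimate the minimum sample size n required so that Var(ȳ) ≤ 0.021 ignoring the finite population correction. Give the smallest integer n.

1420

Without fpc, n₀ = s²/D = 29.81/0.021 = 1419.5238.
Rounding up, n = 1420.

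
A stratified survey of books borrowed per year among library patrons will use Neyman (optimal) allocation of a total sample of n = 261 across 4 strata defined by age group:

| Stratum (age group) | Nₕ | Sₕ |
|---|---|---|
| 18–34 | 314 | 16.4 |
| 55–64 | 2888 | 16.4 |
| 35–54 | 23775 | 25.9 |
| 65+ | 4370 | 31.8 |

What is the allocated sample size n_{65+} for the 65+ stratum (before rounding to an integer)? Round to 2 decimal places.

Neyman allocation: nₕ = n·NₕSₕ / Σⱼ NⱼSⱼ.
Σ NⱼSⱼ = 314·16.4 + 2888·16.4 + 23775·25.9 + 4370·31.8 = 807251.3.
n_{65+} = 261·4370·31.8 / 807251.3 = 44.93.

44.93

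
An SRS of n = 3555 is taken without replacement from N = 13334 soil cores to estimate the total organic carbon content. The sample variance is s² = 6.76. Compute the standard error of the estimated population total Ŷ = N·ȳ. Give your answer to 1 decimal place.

497.9

Var(Ŷ) = N²·Var(ȳ) = N²·(1 − n/N)·s²/n.
f = 3555/13334 = 0.26661167; Var(ȳ) = 0.73338833·6.76/3555 = 0.0013945725.
Var(Ŷ) = 13334² · 0.0013945725 = 247948.79.
SE(Ŷ) = √(247948.79) = 497.9.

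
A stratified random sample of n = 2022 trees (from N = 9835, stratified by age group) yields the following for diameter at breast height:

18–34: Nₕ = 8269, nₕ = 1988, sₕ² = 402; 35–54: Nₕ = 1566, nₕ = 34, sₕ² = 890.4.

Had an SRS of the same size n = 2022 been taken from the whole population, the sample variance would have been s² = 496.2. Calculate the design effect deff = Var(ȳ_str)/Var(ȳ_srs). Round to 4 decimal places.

Var(ȳ_str) = Σ Wₕ²(1−fₕ)sₕ²/nₕ with Wₕ = Nₕ/9835:
  18–34: (8269/9835)²·(1−1988/8269)·402/1988 = 0.10857822
  35–54: (1566/9835)²·(1−34/1566)·890.4/34 = 0.64954318
  → Var(ȳ_str) = 0.7581214.
Var(ȳ_srs) = (1 − 2022/9835)·496.2/2022 = 0.19494813.
deff = 0.7581214 / 0.19494813 = 3.8888.

3.8888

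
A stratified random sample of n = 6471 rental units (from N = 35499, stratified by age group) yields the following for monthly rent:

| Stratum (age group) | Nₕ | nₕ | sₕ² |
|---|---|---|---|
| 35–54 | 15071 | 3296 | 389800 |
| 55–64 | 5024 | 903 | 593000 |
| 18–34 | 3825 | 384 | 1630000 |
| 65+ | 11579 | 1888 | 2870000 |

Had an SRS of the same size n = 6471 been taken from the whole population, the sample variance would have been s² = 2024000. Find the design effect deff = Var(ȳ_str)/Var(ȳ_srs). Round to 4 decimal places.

Var(ȳ_str) = Σ Wₕ²(1−fₕ)sₕ²/nₕ with Wₕ = Nₕ/35499:
  35–54: (15071/35499)²·(1−3296/15071)·389800/3296 = 16.654261
  55–64: (5024/35499)²·(1−903/5024)·593000/903 = 10.789143
  18–34: (3825/35499)²·(1−384/3825)·1630000/384 = 44.334341
  65+: (11579/35499)²·(1−1888/11579)·2870000/1888 = 135.35906
  → Var(ȳ_str) = 207.13681.
Var(ȳ_srs) = (1 − 6471/35499)·2024000/6471 = 255.76441.
deff = 207.13681 / 255.76441 = 0.8099.

0.8099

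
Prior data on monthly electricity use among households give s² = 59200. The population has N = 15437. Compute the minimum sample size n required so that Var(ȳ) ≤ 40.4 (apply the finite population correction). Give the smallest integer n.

1339

Without fpc, n₀ = s²/D = 59200/40.4 = 1465.3465.
With fpc, (1 − n/N)·s²/n ≤ D requires n ≥ n₀/(1 + n₀/N) = 1465.3465/(1 + 1465.3465/15437) = 1338.3085.
Rounding up, n = 1339.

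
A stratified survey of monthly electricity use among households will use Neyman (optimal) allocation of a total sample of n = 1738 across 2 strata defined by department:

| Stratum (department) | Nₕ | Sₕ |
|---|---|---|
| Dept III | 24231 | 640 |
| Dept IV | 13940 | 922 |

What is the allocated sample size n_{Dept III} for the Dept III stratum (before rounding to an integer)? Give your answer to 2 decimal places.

950.36

Neyman allocation: nₕ = n·NₕSₕ / Σⱼ NⱼSⱼ.
Σ NⱼSⱼ = 24231·640 + 13940·922 = 2.836052 × 10^7.
n_{Dept III} = 1738·24231·640 / (2.836052 × 10^7) = 950.36.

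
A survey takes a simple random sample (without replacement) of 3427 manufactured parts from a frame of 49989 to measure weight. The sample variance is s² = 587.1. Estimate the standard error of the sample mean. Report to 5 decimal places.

0.39946

Under SRS without replacement, Var(ȳ) = (1 − f)·s²/n with f = n/N = 3427/49989 = 0.06855508.
Var(ȳ) = (1 − 0.06855508)·587.1/3427 = 0.93144492·0.17131602 = 0.15957144.
SE(ȳ) = √(0.15957144) = 0.39946.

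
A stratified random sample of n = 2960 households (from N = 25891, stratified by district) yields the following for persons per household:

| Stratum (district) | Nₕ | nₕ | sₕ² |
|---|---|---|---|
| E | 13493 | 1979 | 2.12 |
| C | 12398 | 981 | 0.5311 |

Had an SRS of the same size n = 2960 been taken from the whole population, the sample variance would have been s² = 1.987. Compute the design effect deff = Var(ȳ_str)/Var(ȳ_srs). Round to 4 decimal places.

0.6099

Var(ȳ_str) = Σ Wₕ²(1−fₕ)sₕ²/nₕ with Wₕ = Nₕ/25891:
  E: (13493/25891)²·(1−1979/13493)·2.12/1979 = 2.4827167 × 10^-4
  C: (12398/25891)²·(1−981/12398)·0.5311/981 = 1.1431765 × 10^-4
  → Var(ȳ_str) = 3.6258932 × 10^-4.
Var(ȳ_srs) = (1 − 2960/25891)·1.987/2960 = 5.9453897 × 10^-4.
deff = (3.6258932 × 10^-4) / (5.9453897 × 10^-4) = 0.6099.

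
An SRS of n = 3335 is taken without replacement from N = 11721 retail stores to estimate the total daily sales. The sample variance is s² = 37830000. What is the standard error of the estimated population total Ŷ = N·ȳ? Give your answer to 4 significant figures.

1.056 × 10^6

Var(Ŷ) = N²·Var(ȳ) = N²·(1 − n/N)·s²/n.
f = 3335/11721 = 0.28453204; Var(ȳ) = 0.71546796·37830000/3335 = 8115.788.
Var(Ŷ) = 11721² · 8115.788 = 1.1149619 × 10^12.
SE(Ŷ) = √(1.1149619 × 10^12) = 1.056 × 10^6.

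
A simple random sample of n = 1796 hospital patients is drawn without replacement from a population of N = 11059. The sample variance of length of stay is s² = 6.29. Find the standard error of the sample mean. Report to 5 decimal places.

Under SRS without replacement, Var(ȳ) = (1 − f)·s²/n with f = n/N = 1796/11059 = 0.16240166.
Var(ȳ) = (1 − 0.16240166)·6.29/1796 = 0.83759834·0.0035022272 = 0.0029334597.
SE(ȳ) = √(0.0029334597) = 0.05416.

0.05416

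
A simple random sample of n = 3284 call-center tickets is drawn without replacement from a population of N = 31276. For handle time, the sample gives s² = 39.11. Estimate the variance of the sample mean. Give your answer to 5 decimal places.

Under SRS without replacement, Var(ȳ) = (1 − f)·s²/n with f = n/N = 3284/31276 = 0.10500064.
Var(ȳ) = (1 − 0.10500064)·39.11/3284 = 0.89499936·0.011909257 = 0.010658777.

0.01066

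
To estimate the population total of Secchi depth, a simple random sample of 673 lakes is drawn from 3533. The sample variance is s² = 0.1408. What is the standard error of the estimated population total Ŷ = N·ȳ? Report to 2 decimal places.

45.98

Var(Ŷ) = N²·Var(ȳ) = N²·(1 − n/N)·s²/n.
f = 673/3533 = 0.19048967; Var(ȳ) = 0.80951033·0.1408/673 = 1.6935967 × 10^-4.
Var(Ŷ) = 3533² · (1.6935967 × 10^-4) = 2113.9625.
SE(Ŷ) = √(2113.9625) = 45.98.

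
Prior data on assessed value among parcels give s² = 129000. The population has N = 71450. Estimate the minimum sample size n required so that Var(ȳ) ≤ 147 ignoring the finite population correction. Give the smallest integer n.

878

Without fpc, n₀ = s²/D = 129000/147 = 877.5510.
Rounding up, n = 878.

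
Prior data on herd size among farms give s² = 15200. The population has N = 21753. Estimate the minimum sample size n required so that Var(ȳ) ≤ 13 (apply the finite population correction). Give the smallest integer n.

Without fpc, n₀ = s²/D = 15200/13 = 1169.2308.
With fpc, (1 − n/N)·s²/n ≤ D requires n ≥ n₀/(1 + n₀/N) = 1169.2308/(1 + 1169.2308/21753) = 1109.5900.
Rounding up, n = 1110.

1110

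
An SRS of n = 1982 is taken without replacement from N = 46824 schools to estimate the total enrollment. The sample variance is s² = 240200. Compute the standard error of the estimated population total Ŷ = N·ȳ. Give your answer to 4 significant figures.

Var(Ŷ) = N²·Var(ȳ) = N²·(1 − n/N)·s²/n.
f = 1982/46824 = 0.04232872; Var(ȳ) = 0.95767128·240200/1982 = 116.06087.
Var(Ŷ) = 46824² · 116.06087 = 2.5446195 × 10^11.
SE(Ŷ) = √(2.5446195 × 10^11) = 504400.

504400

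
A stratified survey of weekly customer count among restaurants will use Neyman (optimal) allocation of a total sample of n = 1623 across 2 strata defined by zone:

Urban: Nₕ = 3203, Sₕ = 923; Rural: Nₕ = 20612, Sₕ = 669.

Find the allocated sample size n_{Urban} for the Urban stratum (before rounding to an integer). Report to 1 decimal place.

286.5

Neyman allocation: nₕ = n·NₕSₕ / Σⱼ NⱼSⱼ.
Σ NⱼSⱼ = 3203·923 + 20612·669 = 1.6745797 × 10^7.
n_{Urban} = 1623·3203·923 / (1.6745797 × 10^7) = 286.5.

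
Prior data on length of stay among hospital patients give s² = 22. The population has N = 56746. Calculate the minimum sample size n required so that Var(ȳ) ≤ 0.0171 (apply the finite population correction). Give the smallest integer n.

1259

Without fpc, n₀ = s²/D = 22/0.0171 = 1286.5497.
With fpc, (1 − n/N)·s²/n ≤ D requires n ≥ n₀/(1 + n₀/N) = 1286.5497/(1 + 1286.5497/56746) = 1258.0276.
Rounding up, n = 1259.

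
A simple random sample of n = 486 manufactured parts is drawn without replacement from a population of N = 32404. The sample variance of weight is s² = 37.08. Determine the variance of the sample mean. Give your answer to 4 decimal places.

Under SRS without replacement, Var(ȳ) = (1 − f)·s²/n with f = n/N = 486/32404 = 0.01499815.
Var(ȳ) = (1 − 0.01499815)·37.08/486 = 0.98500185·0.076296296 = 0.075151993.

0.0752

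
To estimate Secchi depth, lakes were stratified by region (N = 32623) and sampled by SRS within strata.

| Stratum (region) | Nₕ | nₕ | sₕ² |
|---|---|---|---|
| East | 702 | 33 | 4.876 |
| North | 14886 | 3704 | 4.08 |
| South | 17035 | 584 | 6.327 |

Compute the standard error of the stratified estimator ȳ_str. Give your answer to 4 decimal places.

0.0556

Var(ȳ_str) = Σₕ Wₕ²(1 − fₕ)sₕ²/nₕ with Wₕ = Nₕ/N, N = 32623.
East: Wₕ = 0.02151856; term = 0.02151856²·(1 − 0.04700855)·4.876/33 = 6.5202642 × 10^-5.
North: Wₕ = 0.45630383; term = 0.45630383²·(1 − 0.24882440)·4.08/3704 = 1.722816 × 10^-4.
South: Wₕ = 0.52217760; term = 0.52217760²·(1 − 0.03428236)·6.327/584 = 0.002852802.
Sum = 0.0030902862.
SE = √(0.0030902862) = 0.0556.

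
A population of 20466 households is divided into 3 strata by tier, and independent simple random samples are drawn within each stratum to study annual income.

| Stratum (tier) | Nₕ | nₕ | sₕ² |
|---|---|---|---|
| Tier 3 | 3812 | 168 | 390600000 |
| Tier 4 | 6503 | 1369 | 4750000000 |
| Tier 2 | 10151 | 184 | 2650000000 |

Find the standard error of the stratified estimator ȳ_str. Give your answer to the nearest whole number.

Var(ȳ_str) = Σₕ Wₕ²(1 − fₕ)sₕ²/nₕ with Wₕ = Nₕ/N, N = 20466.
Tier 3: Wₕ = 0.18626014; term = 0.18626014²·(1 − 0.04407135)·390600000/168 = 77106.018.
Tier 4: Wₕ = 0.31774651; term = 0.31774651²·(1 − 0.21051822)·4750000000/1369 = 276562.85.
Tier 2: Wₕ = 0.49599335; term = 0.49599335²·(1 − 0.01812629)·2650000000/184 = 3.4788475 × 10^6.
Sum = 3.8325164 × 10^6.
SE = √(3.8325164 × 10^6) = 1958.

1958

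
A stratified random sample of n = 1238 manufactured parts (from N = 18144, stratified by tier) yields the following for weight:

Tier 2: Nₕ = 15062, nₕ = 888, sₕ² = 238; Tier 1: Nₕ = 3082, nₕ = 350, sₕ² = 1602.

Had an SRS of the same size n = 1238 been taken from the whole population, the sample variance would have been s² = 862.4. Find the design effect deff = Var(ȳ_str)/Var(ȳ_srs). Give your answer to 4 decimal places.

Var(ȳ_str) = Σ Wₕ²(1−fₕ)sₕ²/nₕ with Wₕ = Nₕ/18144:
  Tier 2: (15062/18144)²·(1−888/15062)·238/888 = 0.17380929
  Tier 1: (3082/18144)²·(1−350/3082)·1602/350 = 0.11706895
  → Var(ȳ_str) = 0.29087824.
Var(ȳ_srs) = (1 − 1238/18144)·862.4/1238 = 0.64907657.
deff = 0.29087824 / 0.64907657 = 0.4481.

0.4481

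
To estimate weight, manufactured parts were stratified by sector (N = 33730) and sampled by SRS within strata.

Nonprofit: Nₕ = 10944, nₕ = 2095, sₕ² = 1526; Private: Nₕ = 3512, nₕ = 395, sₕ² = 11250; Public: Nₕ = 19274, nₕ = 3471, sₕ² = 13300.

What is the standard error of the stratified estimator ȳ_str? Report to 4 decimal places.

Var(ȳ_str) = Σₕ Wₕ²(1 − fₕ)sₕ²/nₕ with Wₕ = Nₕ/N, N = 33730.
Nonprofit: Wₕ = 0.32445894; term = 0.32445894²·(1 − 0.19142909)·1526/2095 = 0.062002343.
Private: Wₕ = 0.10412096; term = 0.10412096²·(1 − 0.11247153)·11250/395 = 0.27404006.
Public: Wₕ = 0.57142010; term = 0.57142010²·(1 − 0.18008716)·13300/3471 = 1.0258308.
Sum = 1.3618732.
SE = √(1.3618732) = 1.1670.

1.1670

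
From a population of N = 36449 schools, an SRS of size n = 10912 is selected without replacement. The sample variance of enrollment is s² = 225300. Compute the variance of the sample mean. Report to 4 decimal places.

14.4658

Under SRS without replacement, Var(ȳ) = (1 − f)·s²/n with f = n/N = 10912/36449 = 0.29937721.
Var(ȳ) = (1 − 0.29937721)·225300/10912 = 0.70062279·20.646994 = 14.465755.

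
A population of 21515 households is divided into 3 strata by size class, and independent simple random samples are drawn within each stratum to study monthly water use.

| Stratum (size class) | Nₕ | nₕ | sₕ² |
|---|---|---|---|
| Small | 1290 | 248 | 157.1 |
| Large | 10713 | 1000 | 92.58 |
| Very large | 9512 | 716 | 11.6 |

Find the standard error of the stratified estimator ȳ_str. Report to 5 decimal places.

0.15993

Var(ȳ_str) = Σₕ Wₕ²(1 − fₕ)sₕ²/nₕ with Wₕ = Nₕ/N, N = 21515.
Small: Wₕ = 0.05995817; term = 0.05995817²·(1 − 0.19224806)·157.1/248 = 0.0018394976.
Large: Wₕ = 0.49793168; term = 0.49793168²·(1 − 0.09334453)·92.58/1000 = 0.020811288.
Very large: Wₕ = 0.44211016; term = 0.44211016²·(1 − 0.07527334)·11.6/716 = 0.0029283254.
Sum = 0.025579111.
SE = √(0.025579111) = 0.15993.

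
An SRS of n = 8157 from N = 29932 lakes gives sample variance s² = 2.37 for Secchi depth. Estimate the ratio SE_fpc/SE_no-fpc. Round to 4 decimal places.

f = n/N = 8157/29932 = 0.27251771.
SE_no-fpc = √(s²/n) = 0.017045468; SE_fpc = √((1−f)s²/n) = 0.014538519.
Ratio = √(1−f) = 0.85292573.

0.8529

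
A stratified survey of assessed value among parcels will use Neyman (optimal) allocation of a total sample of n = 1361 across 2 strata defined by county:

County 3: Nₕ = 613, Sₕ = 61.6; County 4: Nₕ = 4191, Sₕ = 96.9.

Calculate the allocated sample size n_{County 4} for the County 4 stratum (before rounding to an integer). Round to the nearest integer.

Neyman allocation: nₕ = n·NₕSₕ / Σⱼ NⱼSⱼ.
Σ NⱼSⱼ = 613·61.6 + 4191·96.9 = 443868.7.
n_{County 4} = 1361·4191·96.9 / 443868.7 = 1245.

1245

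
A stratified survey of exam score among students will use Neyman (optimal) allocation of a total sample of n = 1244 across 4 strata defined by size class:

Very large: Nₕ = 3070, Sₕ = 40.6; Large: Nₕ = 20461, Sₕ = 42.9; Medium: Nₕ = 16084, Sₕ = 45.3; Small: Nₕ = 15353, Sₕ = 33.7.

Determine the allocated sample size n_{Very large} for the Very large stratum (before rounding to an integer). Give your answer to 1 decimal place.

69.0

Neyman allocation: nₕ = n·NₕSₕ / Σⱼ NⱼSⱼ.
Σ NⱼSⱼ = 3070·40.6 + 20461·42.9 + 16084·45.3 + 15353·33.7 = 2.2484202 × 10^6.
n_{Very large} = 1244·3070·40.6 / (2.2484202 × 10^6) = 69.0.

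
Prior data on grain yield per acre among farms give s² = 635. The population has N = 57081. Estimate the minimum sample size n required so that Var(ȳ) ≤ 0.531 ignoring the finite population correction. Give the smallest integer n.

Without fpc, n₀ = s²/D = 635/0.531 = 1195.8569.
Rounding up, n = 1196.

1196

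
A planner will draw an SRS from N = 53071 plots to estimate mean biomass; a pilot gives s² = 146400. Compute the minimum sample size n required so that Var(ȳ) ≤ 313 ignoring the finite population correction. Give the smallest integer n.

Without fpc, n₀ = s²/D = 146400/313 = 467.7316.
Rounding up, n = 468.

468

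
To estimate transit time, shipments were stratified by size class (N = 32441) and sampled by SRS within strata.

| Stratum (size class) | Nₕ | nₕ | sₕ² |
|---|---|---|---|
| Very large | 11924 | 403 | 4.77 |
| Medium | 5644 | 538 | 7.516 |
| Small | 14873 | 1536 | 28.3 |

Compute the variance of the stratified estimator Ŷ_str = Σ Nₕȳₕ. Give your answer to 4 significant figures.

5.683 × 10^6

Var(Ŷ_str) = Σₕ Nₕ²(1 − fₕ)sₕ²/nₕ.
Very large: 11924²·(1 − 403/11924)·4.77/403 = 1.6260185 × 10^6.
Medium: 5644²·(1 − 538/5644)·7.516/538 = 402598.65.
Small: 14873²·(1 − 1536/14873)·28.3/1536 = 3.6547018 × 10^6.
Sum = 5.683319 × 10^6.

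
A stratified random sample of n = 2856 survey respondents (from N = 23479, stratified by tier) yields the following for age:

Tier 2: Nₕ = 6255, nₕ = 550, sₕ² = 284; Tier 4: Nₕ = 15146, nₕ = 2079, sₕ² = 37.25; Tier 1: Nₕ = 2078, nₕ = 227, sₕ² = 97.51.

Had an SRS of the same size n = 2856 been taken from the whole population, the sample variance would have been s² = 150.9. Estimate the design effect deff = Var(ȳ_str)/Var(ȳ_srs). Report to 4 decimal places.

Var(ȳ_str) = Σ Wₕ²(1−fₕ)sₕ²/nₕ with Wₕ = Nₕ/23479:
  Tier 2: (6255/23479)²·(1−550/6255)·284/550 = 0.033425616
  Tier 4: (15146/23479)²·(1−2079/15146)·37.25/2079 = 0.0064325984
  Tier 1: (2078/23479)²·(1−227/2078)·97.51/227 = 0.0029972024
  → Var(ȳ_str) = 0.042855417.
Var(ȳ_srs) = (1 − 2856/23479)·150.9/2856 = 0.046409115.
deff = 0.042855417 / 0.046409115 = 0.9234.

0.9234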